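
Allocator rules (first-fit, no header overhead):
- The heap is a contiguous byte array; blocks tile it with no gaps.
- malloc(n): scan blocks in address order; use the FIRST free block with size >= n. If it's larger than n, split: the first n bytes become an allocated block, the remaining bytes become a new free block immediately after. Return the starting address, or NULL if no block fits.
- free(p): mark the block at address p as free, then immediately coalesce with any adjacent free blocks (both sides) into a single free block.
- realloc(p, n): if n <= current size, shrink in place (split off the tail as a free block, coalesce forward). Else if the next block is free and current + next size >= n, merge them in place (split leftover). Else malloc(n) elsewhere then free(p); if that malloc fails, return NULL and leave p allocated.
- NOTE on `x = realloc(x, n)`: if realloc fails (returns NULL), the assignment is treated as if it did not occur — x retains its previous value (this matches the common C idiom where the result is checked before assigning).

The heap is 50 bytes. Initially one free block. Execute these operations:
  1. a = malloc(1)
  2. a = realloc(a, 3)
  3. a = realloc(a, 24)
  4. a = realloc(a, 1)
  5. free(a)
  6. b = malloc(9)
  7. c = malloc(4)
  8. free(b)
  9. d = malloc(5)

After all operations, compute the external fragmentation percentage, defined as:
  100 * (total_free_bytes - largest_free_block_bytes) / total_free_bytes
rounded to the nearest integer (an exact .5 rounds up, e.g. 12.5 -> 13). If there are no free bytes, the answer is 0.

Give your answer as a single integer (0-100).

Answer: 10

Derivation:
Op 1: a = malloc(1) -> a = 0; heap: [0-0 ALLOC][1-49 FREE]
Op 2: a = realloc(a, 3) -> a = 0; heap: [0-2 ALLOC][3-49 FREE]
Op 3: a = realloc(a, 24) -> a = 0; heap: [0-23 ALLOC][24-49 FREE]
Op 4: a = realloc(a, 1) -> a = 0; heap: [0-0 ALLOC][1-49 FREE]
Op 5: free(a) -> (freed a); heap: [0-49 FREE]
Op 6: b = malloc(9) -> b = 0; heap: [0-8 ALLOC][9-49 FREE]
Op 7: c = malloc(4) -> c = 9; heap: [0-8 ALLOC][9-12 ALLOC][13-49 FREE]
Op 8: free(b) -> (freed b); heap: [0-8 FREE][9-12 ALLOC][13-49 FREE]
Op 9: d = malloc(5) -> d = 0; heap: [0-4 ALLOC][5-8 FREE][9-12 ALLOC][13-49 FREE]
Free blocks: [4 37] total_free=41 largest=37 -> 100*(41-37)/41 = 400/41 ≈ 9.756 -> rounds to 10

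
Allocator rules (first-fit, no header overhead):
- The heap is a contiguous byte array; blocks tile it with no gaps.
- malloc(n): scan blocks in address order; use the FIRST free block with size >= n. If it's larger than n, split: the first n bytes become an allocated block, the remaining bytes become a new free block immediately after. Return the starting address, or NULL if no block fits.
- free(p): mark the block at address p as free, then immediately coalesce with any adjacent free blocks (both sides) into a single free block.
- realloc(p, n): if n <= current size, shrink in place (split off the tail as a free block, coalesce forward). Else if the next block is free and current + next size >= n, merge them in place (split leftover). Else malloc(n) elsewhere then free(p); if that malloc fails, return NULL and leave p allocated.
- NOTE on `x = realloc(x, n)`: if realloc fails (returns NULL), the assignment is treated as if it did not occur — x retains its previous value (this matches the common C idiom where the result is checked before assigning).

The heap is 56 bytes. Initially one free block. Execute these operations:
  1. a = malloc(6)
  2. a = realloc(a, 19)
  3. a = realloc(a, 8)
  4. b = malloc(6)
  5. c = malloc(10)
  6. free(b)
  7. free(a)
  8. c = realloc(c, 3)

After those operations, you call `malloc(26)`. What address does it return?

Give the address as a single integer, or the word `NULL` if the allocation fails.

Op 1: a = malloc(6) -> a = 0; heap: [0-5 ALLOC][6-55 FREE]
Op 2: a = realloc(a, 19) -> a = 0; heap: [0-18 ALLOC][19-55 FREE]
Op 3: a = realloc(a, 8) -> a = 0; heap: [0-7 ALLOC][8-55 FREE]
Op 4: b = malloc(6) -> b = 8; heap: [0-7 ALLOC][8-13 ALLOC][14-55 FREE]
Op 5: c = malloc(10) -> c = 14; heap: [0-7 ALLOC][8-13 ALLOC][14-23 ALLOC][24-55 FREE]
Op 6: free(b) -> (freed b); heap: [0-7 ALLOC][8-13 FREE][14-23 ALLOC][24-55 FREE]
Op 7: free(a) -> (freed a); heap: [0-13 FREE][14-23 ALLOC][24-55 FREE]
Op 8: c = realloc(c, 3) -> c = 14; heap: [0-13 FREE][14-16 ALLOC][17-55 FREE]
malloc(26): first-fit scan over [0-13 FREE][14-16 ALLOC][17-55 FREE] -> 17

Answer: 17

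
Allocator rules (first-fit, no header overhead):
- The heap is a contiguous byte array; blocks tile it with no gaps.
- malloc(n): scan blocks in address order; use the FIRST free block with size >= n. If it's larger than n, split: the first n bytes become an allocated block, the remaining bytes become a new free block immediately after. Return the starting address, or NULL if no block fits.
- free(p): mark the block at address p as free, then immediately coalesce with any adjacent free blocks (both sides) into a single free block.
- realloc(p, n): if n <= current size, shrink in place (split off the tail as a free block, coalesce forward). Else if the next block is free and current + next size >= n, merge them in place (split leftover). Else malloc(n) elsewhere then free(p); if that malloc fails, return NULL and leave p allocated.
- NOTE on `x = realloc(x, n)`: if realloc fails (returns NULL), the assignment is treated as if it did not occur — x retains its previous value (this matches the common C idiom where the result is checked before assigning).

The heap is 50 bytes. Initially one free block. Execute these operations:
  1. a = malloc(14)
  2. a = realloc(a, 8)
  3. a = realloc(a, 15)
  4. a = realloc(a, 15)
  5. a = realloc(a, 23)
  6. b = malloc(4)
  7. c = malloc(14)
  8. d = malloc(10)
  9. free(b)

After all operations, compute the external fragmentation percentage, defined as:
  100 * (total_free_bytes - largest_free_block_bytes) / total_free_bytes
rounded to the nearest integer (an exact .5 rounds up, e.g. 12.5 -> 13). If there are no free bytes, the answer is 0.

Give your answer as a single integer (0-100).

Answer: 31

Derivation:
Op 1: a = malloc(14) -> a = 0; heap: [0-13 ALLOC][14-49 FREE]
Op 2: a = realloc(a, 8) -> a = 0; heap: [0-7 ALLOC][8-49 FREE]
Op 3: a = realloc(a, 15) -> a = 0; heap: [0-14 ALLOC][15-49 FREE]
Op 4: a = realloc(a, 15) -> a = 0; heap: [0-14 ALLOC][15-49 FREE]
Op 5: a = realloc(a, 23) -> a = 0; heap: [0-22 ALLOC][23-49 FREE]
Op 6: b = malloc(4) -> b = 23; heap: [0-22 ALLOC][23-26 ALLOC][27-49 FREE]
Op 7: c = malloc(14) -> c = 27; heap: [0-22 ALLOC][23-26 ALLOC][27-40 ALLOC][41-49 FREE]
Op 8: d = malloc(10) -> d = NULL; heap: [0-22 ALLOC][23-26 ALLOC][27-40 ALLOC][41-49 FREE]
Op 9: free(b) -> (freed b); heap: [0-22 ALLOC][23-26 FREE][27-40 ALLOC][41-49 FREE]
Free blocks: [4 9] total_free=13 largest=9 -> 100*(13-9)/13 = 400/13 ≈ 30.769 -> rounds to 31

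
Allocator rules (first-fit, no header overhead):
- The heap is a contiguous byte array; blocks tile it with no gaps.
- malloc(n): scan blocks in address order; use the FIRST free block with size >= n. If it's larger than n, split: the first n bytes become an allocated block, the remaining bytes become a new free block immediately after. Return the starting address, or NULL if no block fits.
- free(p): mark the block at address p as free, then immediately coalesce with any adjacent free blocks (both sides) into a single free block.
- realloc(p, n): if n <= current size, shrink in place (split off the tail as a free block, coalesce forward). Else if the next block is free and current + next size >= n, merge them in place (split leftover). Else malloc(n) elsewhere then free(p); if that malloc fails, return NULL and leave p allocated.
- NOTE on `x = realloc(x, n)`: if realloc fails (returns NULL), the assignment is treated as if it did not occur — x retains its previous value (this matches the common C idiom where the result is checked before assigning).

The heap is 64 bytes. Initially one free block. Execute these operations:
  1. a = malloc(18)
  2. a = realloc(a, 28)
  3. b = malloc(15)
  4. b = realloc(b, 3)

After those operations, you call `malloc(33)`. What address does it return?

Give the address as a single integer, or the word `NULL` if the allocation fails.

Answer: 31

Derivation:
Op 1: a = malloc(18) -> a = 0; heap: [0-17 ALLOC][18-63 FREE]
Op 2: a = realloc(a, 28) -> a = 0; heap: [0-27 ALLOC][28-63 FREE]
Op 3: b = malloc(15) -> b = 28; heap: [0-27 ALLOC][28-42 ALLOC][43-63 FREE]
Op 4: b = realloc(b, 3) -> b = 28; heap: [0-27 ALLOC][28-30 ALLOC][31-63 FREE]
malloc(33): first-fit scan over [0-27 ALLOC][28-30 ALLOC][31-63 FREE] -> 31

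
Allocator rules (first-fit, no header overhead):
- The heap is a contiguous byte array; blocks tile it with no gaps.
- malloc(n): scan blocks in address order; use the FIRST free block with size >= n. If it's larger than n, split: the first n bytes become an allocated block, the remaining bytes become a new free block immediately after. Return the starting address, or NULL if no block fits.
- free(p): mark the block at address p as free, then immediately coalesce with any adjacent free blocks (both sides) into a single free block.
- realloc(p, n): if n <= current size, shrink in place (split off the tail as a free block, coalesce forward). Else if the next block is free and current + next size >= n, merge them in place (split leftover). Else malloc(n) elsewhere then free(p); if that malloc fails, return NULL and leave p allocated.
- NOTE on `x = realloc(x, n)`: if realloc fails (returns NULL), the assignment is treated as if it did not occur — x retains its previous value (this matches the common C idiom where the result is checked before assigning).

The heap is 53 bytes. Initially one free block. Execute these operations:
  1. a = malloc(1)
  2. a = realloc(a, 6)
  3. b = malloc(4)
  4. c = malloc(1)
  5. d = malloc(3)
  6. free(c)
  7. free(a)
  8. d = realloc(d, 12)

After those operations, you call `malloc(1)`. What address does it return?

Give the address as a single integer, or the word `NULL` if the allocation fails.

Answer: 0

Derivation:
Op 1: a = malloc(1) -> a = 0; heap: [0-0 ALLOC][1-52 FREE]
Op 2: a = realloc(a, 6) -> a = 0; heap: [0-5 ALLOC][6-52 FREE]
Op 3: b = malloc(4) -> b = 6; heap: [0-5 ALLOC][6-9 ALLOC][10-52 FREE]
Op 4: c = malloc(1) -> c = 10; heap: [0-5 ALLOC][6-9 ALLOC][10-10 ALLOC][11-52 FREE]
Op 5: d = malloc(3) -> d = 11; heap: [0-5 ALLOC][6-9 ALLOC][10-10 ALLOC][11-13 ALLOC][14-52 FREE]
Op 6: free(c) -> (freed c); heap: [0-5 ALLOC][6-9 ALLOC][10-10 FREE][11-13 ALLOC][14-52 FREE]
Op 7: free(a) -> (freed a); heap: [0-5 FREE][6-9 ALLOC][10-10 FREE][11-13 ALLOC][14-52 FREE]
Op 8: d = realloc(d, 12) -> d = 11; heap: [0-5 FREE][6-9 ALLOC][10-10 FREE][11-22 ALLOC][23-52 FREE]
malloc(1): first-fit scan over [0-5 FREE][6-9 ALLOC][10-10 FREE][11-22 ALLOC][23-52 FREE] -> 0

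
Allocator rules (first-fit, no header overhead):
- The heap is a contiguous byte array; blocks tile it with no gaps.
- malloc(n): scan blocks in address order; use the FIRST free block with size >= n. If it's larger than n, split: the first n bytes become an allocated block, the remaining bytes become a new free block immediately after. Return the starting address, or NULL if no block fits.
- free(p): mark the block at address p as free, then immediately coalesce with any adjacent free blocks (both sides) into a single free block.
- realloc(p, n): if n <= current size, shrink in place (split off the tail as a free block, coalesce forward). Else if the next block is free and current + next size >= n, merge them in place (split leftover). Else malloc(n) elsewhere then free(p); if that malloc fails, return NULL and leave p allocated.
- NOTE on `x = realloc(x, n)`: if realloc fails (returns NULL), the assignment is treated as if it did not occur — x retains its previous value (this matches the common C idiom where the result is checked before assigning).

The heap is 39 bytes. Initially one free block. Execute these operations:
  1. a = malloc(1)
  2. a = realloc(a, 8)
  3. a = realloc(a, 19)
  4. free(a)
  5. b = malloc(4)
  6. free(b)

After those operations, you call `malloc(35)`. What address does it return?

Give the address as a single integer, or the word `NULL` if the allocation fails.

Answer: 0

Derivation:
Op 1: a = malloc(1) -> a = 0; heap: [0-0 ALLOC][1-38 FREE]
Op 2: a = realloc(a, 8) -> a = 0; heap: [0-7 ALLOC][8-38 FREE]
Op 3: a = realloc(a, 19) -> a = 0; heap: [0-18 ALLOC][19-38 FREE]
Op 4: free(a) -> (freed a); heap: [0-38 FREE]
Op 5: b = malloc(4) -> b = 0; heap: [0-3 ALLOC][4-38 FREE]
Op 6: free(b) -> (freed b); heap: [0-38 FREE]
malloc(35): first-fit scan over [0-38 FREE] -> 0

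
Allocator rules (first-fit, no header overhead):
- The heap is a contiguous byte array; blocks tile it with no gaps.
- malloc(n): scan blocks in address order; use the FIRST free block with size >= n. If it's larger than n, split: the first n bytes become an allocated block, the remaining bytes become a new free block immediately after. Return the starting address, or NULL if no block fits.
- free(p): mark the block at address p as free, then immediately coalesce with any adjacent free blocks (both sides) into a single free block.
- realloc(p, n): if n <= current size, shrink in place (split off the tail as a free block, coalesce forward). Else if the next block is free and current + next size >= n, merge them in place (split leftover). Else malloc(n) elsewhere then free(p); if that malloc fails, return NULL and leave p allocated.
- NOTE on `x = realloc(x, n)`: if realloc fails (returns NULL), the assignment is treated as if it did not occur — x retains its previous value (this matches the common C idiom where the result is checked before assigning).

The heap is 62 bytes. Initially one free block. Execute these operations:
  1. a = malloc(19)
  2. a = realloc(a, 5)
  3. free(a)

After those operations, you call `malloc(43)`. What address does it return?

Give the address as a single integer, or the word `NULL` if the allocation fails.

Answer: 0

Derivation:
Op 1: a = malloc(19) -> a = 0; heap: [0-18 ALLOC][19-61 FREE]
Op 2: a = realloc(a, 5) -> a = 0; heap: [0-4 ALLOC][5-61 FREE]
Op 3: free(a) -> (freed a); heap: [0-61 FREE]
malloc(43): first-fit scan over [0-61 FREE] -> 0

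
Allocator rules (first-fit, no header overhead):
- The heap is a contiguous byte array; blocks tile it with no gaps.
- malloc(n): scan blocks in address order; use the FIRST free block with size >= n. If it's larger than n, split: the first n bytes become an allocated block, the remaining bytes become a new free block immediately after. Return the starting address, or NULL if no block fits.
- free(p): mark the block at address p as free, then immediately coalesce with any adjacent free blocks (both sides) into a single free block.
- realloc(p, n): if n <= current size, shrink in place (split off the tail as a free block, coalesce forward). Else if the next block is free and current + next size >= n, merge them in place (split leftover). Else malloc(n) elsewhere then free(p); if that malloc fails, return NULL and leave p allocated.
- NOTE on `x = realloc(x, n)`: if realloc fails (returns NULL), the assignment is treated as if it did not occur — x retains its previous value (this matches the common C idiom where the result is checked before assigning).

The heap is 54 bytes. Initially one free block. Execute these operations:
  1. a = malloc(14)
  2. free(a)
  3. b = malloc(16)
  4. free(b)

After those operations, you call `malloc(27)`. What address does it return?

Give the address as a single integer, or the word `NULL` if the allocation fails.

Op 1: a = malloc(14) -> a = 0; heap: [0-13 ALLOC][14-53 FREE]
Op 2: free(a) -> (freed a); heap: [0-53 FREE]
Op 3: b = malloc(16) -> b = 0; heap: [0-15 ALLOC][16-53 FREE]
Op 4: free(b) -> (freed b); heap: [0-53 FREE]
malloc(27): first-fit scan over [0-53 FREE] -> 0

Answer: 0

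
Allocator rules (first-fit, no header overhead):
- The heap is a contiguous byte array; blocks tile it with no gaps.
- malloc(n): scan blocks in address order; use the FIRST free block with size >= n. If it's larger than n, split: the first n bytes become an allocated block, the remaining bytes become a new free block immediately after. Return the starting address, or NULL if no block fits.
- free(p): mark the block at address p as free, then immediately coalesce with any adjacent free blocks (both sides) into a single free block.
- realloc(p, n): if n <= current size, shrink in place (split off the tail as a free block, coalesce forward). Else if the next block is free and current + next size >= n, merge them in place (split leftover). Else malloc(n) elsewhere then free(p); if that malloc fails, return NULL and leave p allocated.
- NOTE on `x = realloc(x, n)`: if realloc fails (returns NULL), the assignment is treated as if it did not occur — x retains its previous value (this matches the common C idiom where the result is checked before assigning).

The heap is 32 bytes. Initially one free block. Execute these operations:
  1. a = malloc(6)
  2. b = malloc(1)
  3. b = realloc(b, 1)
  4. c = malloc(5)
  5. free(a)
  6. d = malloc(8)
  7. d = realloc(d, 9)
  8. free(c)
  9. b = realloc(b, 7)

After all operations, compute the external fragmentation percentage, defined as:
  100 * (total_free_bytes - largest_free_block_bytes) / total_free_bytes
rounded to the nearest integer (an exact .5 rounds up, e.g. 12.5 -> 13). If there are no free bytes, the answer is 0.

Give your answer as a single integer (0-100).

Op 1: a = malloc(6) -> a = 0; heap: [0-5 ALLOC][6-31 FREE]
Op 2: b = malloc(1) -> b = 6; heap: [0-5 ALLOC][6-6 ALLOC][7-31 FREE]
Op 3: b = realloc(b, 1) -> b = 6; heap: [0-5 ALLOC][6-6 ALLOC][7-31 FREE]
Op 4: c = malloc(5) -> c = 7; heap: [0-5 ALLOC][6-6 ALLOC][7-11 ALLOC][12-31 FREE]
Op 5: free(a) -> (freed a); heap: [0-5 FREE][6-6 ALLOC][7-11 ALLOC][12-31 FREE]
Op 6: d = malloc(8) -> d = 12; heap: [0-5 FREE][6-6 ALLOC][7-11 ALLOC][12-19 ALLOC][20-31 FREE]
Op 7: d = realloc(d, 9) -> d = 12; heap: [0-5 FREE][6-6 ALLOC][7-11 ALLOC][12-20 ALLOC][21-31 FREE]
Op 8: free(c) -> (freed c); heap: [0-5 FREE][6-6 ALLOC][7-11 FREE][12-20 ALLOC][21-31 FREE]
Op 9: b = realloc(b, 7) -> b = 21; heap: [0-11 FREE][12-20 ALLOC][21-27 ALLOC][28-31 FREE]
Free blocks: [12 4] total_free=16 largest=12 -> 100*(16-12)/16 = 400/16 = 25

Answer: 25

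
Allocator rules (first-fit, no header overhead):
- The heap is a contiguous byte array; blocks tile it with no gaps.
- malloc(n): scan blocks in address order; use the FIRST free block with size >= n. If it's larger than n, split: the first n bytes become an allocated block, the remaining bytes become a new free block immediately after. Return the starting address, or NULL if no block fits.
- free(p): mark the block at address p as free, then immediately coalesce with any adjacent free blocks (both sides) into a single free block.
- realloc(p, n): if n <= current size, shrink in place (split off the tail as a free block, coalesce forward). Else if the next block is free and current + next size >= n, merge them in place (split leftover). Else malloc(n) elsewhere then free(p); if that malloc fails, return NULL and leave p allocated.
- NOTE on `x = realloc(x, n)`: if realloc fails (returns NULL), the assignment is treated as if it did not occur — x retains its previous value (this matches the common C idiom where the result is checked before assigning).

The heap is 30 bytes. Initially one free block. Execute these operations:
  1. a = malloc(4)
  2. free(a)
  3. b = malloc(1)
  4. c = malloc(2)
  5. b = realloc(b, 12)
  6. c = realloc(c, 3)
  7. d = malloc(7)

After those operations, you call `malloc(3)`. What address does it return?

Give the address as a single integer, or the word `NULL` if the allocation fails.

Op 1: a = malloc(4) -> a = 0; heap: [0-3 ALLOC][4-29 FREE]
Op 2: free(a) -> (freed a); heap: [0-29 FREE]
Op 3: b = malloc(1) -> b = 0; heap: [0-0 ALLOC][1-29 FREE]
Op 4: c = malloc(2) -> c = 1; heap: [0-0 ALLOC][1-2 ALLOC][3-29 FREE]
Op 5: b = realloc(b, 12) -> b = 3; heap: [0-0 FREE][1-2 ALLOC][3-14 ALLOC][15-29 FREE]
Op 6: c = realloc(c, 3) -> c = 15; heap: [0-2 FREE][3-14 ALLOC][15-17 ALLOC][18-29 FREE]
Op 7: d = malloc(7) -> d = 18; heap: [0-2 FREE][3-14 ALLOC][15-17 ALLOC][18-24 ALLOC][25-29 FREE]
malloc(3): first-fit scan over [0-2 FREE][3-14 ALLOC][15-17 ALLOC][18-24 ALLOC][25-29 FREE] -> 0

Answer: 0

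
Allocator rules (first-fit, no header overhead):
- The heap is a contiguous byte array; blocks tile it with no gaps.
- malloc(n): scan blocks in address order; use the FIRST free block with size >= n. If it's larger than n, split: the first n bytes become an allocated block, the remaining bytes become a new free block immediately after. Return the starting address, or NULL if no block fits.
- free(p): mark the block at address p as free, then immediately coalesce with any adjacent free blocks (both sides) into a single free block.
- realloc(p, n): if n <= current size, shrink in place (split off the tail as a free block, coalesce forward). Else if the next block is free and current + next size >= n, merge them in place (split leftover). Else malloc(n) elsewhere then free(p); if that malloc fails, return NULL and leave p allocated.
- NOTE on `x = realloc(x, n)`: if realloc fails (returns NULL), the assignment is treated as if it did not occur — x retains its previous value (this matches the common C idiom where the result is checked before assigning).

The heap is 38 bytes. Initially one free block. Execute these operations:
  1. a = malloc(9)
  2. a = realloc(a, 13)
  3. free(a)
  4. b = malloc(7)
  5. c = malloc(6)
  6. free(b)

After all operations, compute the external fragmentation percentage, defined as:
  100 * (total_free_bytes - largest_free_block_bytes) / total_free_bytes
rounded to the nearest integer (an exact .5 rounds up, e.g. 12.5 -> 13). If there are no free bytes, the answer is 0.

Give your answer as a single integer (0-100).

Op 1: a = malloc(9) -> a = 0; heap: [0-8 ALLOC][9-37 FREE]
Op 2: a = realloc(a, 13) -> a = 0; heap: [0-12 ALLOC][13-37 FREE]
Op 3: free(a) -> (freed a); heap: [0-37 FREE]
Op 4: b = malloc(7) -> b = 0; heap: [0-6 ALLOC][7-37 FREE]
Op 5: c = malloc(6) -> c = 7; heap: [0-6 ALLOC][7-12 ALLOC][13-37 FREE]
Op 6: free(b) -> (freed b); heap: [0-6 FREE][7-12 ALLOC][13-37 FREE]
Free blocks: [7 25] total_free=32 largest=25 -> 100*(32-25)/32 = 700/32 = 21.875 -> rounds to 22

Answer: 22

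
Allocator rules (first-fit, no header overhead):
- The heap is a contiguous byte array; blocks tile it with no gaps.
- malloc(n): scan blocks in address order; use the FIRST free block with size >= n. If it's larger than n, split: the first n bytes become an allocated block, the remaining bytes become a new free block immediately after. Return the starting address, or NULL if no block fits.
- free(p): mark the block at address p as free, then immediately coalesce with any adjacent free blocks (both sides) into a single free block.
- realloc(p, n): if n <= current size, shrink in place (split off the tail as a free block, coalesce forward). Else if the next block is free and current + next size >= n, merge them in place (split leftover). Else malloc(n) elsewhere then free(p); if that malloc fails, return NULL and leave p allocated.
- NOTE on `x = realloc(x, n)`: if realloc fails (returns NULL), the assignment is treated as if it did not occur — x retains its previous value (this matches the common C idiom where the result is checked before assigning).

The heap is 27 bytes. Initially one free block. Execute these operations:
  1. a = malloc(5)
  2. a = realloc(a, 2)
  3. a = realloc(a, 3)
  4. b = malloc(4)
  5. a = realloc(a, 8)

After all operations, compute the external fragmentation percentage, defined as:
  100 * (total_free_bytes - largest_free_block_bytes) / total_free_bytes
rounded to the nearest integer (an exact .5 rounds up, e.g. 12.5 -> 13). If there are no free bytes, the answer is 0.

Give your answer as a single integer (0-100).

Op 1: a = malloc(5) -> a = 0; heap: [0-4 ALLOC][5-26 FREE]
Op 2: a = realloc(a, 2) -> a = 0; heap: [0-1 ALLOC][2-26 FREE]
Op 3: a = realloc(a, 3) -> a = 0; heap: [0-2 ALLOC][3-26 FREE]
Op 4: b = malloc(4) -> b = 3; heap: [0-2 ALLOC][3-6 ALLOC][7-26 FREE]
Op 5: a = realloc(a, 8) -> a = 7; heap: [0-2 FREE][3-6 ALLOC][7-14 ALLOC][15-26 FREE]
Free blocks: [3 12] total_free=15 largest=12 -> 100*(15-12)/15 = 300/15 = 20

Answer: 20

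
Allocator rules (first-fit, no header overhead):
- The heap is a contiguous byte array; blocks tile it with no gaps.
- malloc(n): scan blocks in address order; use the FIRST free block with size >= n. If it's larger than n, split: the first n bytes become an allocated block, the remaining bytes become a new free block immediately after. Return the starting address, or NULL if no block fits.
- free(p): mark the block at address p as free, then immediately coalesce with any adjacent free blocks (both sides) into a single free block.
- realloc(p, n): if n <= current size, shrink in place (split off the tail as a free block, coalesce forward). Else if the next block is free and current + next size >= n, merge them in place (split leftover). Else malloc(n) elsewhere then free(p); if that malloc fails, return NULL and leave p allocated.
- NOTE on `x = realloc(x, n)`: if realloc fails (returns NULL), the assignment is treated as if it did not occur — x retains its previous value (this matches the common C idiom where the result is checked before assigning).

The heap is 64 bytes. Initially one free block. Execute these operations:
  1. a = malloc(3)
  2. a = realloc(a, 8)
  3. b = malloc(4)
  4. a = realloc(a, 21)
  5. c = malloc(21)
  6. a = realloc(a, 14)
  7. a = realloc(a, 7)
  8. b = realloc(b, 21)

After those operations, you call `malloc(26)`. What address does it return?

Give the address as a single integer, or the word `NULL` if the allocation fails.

Answer: NULL

Derivation:
Op 1: a = malloc(3) -> a = 0; heap: [0-2 ALLOC][3-63 FREE]
Op 2: a = realloc(a, 8) -> a = 0; heap: [0-7 ALLOC][8-63 FREE]
Op 3: b = malloc(4) -> b = 8; heap: [0-7 ALLOC][8-11 ALLOC][12-63 FREE]
Op 4: a = realloc(a, 21) -> a = 12; heap: [0-7 FREE][8-11 ALLOC][12-32 ALLOC][33-63 FREE]
Op 5: c = malloc(21) -> c = 33; heap: [0-7 FREE][8-11 ALLOC][12-32 ALLOC][33-53 ALLOC][54-63 FREE]
Op 6: a = realloc(a, 14) -> a = 12; heap: [0-7 FREE][8-11 ALLOC][12-25 ALLOC][26-32 FREE][33-53 ALLOC][54-63 FREE]
Op 7: a = realloc(a, 7) -> a = 12; heap: [0-7 FREE][8-11 ALLOC][12-18 ALLOC][19-32 FREE][33-53 ALLOC][54-63 FREE]
Op 8: b = realloc(b, 21) -> NULL (b unchanged); heap: [0-7 FREE][8-11 ALLOC][12-18 ALLOC][19-32 FREE][33-53 ALLOC][54-63 FREE]
malloc(26): first-fit scan over [0-7 FREE][8-11 ALLOC][12-18 ALLOC][19-32 FREE][33-53 ALLOC][54-63 FREE] -> NULL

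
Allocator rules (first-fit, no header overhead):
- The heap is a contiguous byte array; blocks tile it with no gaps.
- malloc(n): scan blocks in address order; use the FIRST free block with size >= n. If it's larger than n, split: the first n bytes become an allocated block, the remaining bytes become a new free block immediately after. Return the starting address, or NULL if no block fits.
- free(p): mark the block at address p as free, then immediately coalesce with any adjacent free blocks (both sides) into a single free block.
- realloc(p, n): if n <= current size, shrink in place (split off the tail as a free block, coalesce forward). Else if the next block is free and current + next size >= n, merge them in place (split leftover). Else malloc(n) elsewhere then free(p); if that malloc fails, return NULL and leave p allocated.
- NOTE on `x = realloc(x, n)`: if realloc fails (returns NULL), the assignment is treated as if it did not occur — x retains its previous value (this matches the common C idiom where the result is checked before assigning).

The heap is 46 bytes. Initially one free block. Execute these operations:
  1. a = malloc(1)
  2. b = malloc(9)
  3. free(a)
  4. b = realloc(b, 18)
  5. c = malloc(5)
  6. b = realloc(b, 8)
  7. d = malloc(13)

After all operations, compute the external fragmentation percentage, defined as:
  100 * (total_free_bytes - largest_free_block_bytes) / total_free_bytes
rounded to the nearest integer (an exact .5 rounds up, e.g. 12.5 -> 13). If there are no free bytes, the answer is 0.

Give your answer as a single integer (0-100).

Op 1: a = malloc(1) -> a = 0; heap: [0-0 ALLOC][1-45 FREE]
Op 2: b = malloc(9) -> b = 1; heap: [0-0 ALLOC][1-9 ALLOC][10-45 FREE]
Op 3: free(a) -> (freed a); heap: [0-0 FREE][1-9 ALLOC][10-45 FREE]
Op 4: b = realloc(b, 18) -> b = 1; heap: [0-0 FREE][1-18 ALLOC][19-45 FREE]
Op 5: c = malloc(5) -> c = 19; heap: [0-0 FREE][1-18 ALLOC][19-23 ALLOC][24-45 FREE]
Op 6: b = realloc(b, 8) -> b = 1; heap: [0-0 FREE][1-8 ALLOC][9-18 FREE][19-23 ALLOC][24-45 FREE]
Op 7: d = malloc(13) -> d = 24; heap: [0-0 FREE][1-8 ALLOC][9-18 FREE][19-23 ALLOC][24-36 ALLOC][37-45 FREE]
Free blocks: [1 10 9] total_free=20 largest=10 -> 100*(20-10)/20 = 1000/20 = 50

Answer: 50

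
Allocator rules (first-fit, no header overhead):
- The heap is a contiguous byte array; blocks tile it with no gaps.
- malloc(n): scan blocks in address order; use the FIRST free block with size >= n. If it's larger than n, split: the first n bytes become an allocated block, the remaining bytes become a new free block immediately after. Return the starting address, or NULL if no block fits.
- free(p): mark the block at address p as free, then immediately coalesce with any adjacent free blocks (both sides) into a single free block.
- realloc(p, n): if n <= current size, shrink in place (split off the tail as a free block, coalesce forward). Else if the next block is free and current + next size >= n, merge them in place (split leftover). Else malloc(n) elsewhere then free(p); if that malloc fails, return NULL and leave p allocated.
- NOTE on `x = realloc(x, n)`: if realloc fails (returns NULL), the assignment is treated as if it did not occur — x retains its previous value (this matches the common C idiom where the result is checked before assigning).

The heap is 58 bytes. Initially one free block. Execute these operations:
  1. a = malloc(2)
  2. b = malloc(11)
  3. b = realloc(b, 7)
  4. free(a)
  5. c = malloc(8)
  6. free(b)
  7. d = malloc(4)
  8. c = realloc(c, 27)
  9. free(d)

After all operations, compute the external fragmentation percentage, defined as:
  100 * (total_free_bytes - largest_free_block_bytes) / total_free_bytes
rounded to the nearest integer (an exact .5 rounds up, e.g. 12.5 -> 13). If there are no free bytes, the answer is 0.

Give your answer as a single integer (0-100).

Op 1: a = malloc(2) -> a = 0; heap: [0-1 ALLOC][2-57 FREE]
Op 2: b = malloc(11) -> b = 2; heap: [0-1 ALLOC][2-12 ALLOC][13-57 FREE]
Op 3: b = realloc(b, 7) -> b = 2; heap: [0-1 ALLOC][2-8 ALLOC][9-57 FREE]
Op 4: free(a) -> (freed a); heap: [0-1 FREE][2-8 ALLOC][9-57 FREE]
Op 5: c = malloc(8) -> c = 9; heap: [0-1 FREE][2-8 ALLOC][9-16 ALLOC][17-57 FREE]
Op 6: free(b) -> (freed b); heap: [0-8 FREE][9-16 ALLOC][17-57 FREE]
Op 7: d = malloc(4) -> d = 0; heap: [0-3 ALLOC][4-8 FREE][9-16 ALLOC][17-57 FREE]
Op 8: c = realloc(c, 27) -> c = 9; heap: [0-3 ALLOC][4-8 FREE][9-35 ALLOC][36-57 FREE]
Op 9: free(d) -> (freed d); heap: [0-8 FREE][9-35 ALLOC][36-57 FREE]
Free blocks: [9 22] total_free=31 largest=22 -> 100*(31-22)/31 = 900/31 ≈ 29.032 -> rounds to 29

Answer: 29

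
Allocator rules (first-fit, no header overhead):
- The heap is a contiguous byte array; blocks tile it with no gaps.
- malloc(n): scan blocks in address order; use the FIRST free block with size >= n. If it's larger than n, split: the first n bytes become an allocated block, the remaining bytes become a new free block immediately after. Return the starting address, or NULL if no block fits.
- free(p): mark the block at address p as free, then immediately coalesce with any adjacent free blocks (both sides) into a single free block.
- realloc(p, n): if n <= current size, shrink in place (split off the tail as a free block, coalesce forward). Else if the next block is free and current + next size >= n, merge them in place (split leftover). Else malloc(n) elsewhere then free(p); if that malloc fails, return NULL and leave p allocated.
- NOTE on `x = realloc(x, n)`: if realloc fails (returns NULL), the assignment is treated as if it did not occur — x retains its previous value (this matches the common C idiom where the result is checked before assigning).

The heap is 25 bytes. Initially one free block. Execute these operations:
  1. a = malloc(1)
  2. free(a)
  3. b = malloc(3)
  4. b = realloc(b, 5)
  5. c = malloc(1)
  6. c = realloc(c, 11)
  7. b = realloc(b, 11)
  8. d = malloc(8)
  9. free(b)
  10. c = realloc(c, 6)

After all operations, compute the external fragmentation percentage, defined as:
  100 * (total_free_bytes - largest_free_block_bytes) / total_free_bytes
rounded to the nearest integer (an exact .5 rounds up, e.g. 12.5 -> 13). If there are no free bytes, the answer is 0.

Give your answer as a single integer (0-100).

Answer: 55

Derivation:
Op 1: a = malloc(1) -> a = 0; heap: [0-0 ALLOC][1-24 FREE]
Op 2: free(a) -> (freed a); heap: [0-24 FREE]
Op 3: b = malloc(3) -> b = 0; heap: [0-2 ALLOC][3-24 FREE]
Op 4: b = realloc(b, 5) -> b = 0; heap: [0-4 ALLOC][5-24 FREE]
Op 5: c = malloc(1) -> c = 5; heap: [0-4 ALLOC][5-5 ALLOC][6-24 FREE]
Op 6: c = realloc(c, 11) -> c = 5; heap: [0-4 ALLOC][5-15 ALLOC][16-24 FREE]
Op 7: b = realloc(b, 11) -> NULL (b unchanged); heap: [0-4 ALLOC][5-15 ALLOC][16-24 FREE]
Op 8: d = malloc(8) -> d = 16; heap: [0-4 ALLOC][5-15 ALLOC][16-23 ALLOC][24-24 FREE]
Op 9: free(b) -> (freed b); heap: [0-4 FREE][5-15 ALLOC][16-23 ALLOC][24-24 FREE]
Op 10: c = realloc(c, 6) -> c = 5; heap: [0-4 FREE][5-10 ALLOC][11-15 FREE][16-23 ALLOC][24-24 FREE]
Free blocks: [5 5 1] total_free=11 largest=5 -> 100*(11-5)/11 = 600/11 ≈ 54.545 -> rounds to 55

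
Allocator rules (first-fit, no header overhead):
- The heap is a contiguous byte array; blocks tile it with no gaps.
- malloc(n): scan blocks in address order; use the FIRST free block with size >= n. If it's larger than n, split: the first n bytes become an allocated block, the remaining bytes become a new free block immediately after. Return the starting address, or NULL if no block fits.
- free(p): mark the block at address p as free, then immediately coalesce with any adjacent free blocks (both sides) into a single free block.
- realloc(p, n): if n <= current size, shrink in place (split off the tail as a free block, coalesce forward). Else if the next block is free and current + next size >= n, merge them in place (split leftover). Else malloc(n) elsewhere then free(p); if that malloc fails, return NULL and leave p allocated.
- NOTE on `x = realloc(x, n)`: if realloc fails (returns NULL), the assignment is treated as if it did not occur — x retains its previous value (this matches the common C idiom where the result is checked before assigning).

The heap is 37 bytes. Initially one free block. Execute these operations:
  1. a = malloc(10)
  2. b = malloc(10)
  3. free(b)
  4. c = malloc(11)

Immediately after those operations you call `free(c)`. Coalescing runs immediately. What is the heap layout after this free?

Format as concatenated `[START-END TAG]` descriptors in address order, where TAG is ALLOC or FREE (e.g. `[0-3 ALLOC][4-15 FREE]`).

Answer: [0-9 ALLOC][10-36 FREE]

Derivation:
Op 1: a = malloc(10) -> a = 0; heap: [0-9 ALLOC][10-36 FREE]
Op 2: b = malloc(10) -> b = 10; heap: [0-9 ALLOC][10-19 ALLOC][20-36 FREE]
Op 3: free(b) -> (freed b); heap: [0-9 ALLOC][10-36 FREE]
Op 4: c = malloc(11) -> c = 10; heap: [0-9 ALLOC][10-20 ALLOC][21-36 FREE]
free(c): c = 10 -> block [10-20 ALLOC]; mark free, coalesce with adjacent free neighbors -> [0-9 ALLOC][10-36 FREE]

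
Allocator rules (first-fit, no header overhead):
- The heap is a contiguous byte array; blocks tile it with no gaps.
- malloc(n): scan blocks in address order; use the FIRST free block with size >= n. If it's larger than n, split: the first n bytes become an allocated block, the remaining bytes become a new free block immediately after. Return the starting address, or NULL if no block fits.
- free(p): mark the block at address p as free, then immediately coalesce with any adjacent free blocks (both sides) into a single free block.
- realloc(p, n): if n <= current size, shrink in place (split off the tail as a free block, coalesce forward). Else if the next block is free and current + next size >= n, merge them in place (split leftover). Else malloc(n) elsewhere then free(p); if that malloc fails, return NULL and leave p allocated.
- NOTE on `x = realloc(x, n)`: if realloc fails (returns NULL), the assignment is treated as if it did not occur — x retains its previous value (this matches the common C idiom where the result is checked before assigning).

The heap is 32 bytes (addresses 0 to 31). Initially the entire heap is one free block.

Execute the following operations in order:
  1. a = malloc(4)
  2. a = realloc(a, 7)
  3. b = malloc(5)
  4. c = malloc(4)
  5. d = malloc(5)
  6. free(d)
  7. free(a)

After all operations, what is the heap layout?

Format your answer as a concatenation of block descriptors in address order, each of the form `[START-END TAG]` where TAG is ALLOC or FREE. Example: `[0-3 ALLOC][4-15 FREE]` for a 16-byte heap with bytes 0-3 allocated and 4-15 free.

Op 1: a = malloc(4) -> a = 0; heap: [0-3 ALLOC][4-31 FREE]
Op 2: a = realloc(a, 7) -> a = 0; heap: [0-6 ALLOC][7-31 FREE]
Op 3: b = malloc(5) -> b = 7; heap: [0-6 ALLOC][7-11 ALLOC][12-31 FREE]
Op 4: c = malloc(4) -> c = 12; heap: [0-6 ALLOC][7-11 ALLOC][12-15 ALLOC][16-31 FREE]
Op 5: d = malloc(5) -> d = 16; heap: [0-6 ALLOC][7-11 ALLOC][12-15 ALLOC][16-20 ALLOC][21-31 FREE]
Op 6: free(d) -> (freed d); heap: [0-6 ALLOC][7-11 ALLOC][12-15 ALLOC][16-31 FREE]
Op 7: free(a) -> (freed a); heap: [0-6 FREE][7-11 ALLOC][12-15 ALLOC][16-31 FREE]

Answer: [0-6 FREE][7-11 ALLOC][12-15 ALLOC][16-31 FREE]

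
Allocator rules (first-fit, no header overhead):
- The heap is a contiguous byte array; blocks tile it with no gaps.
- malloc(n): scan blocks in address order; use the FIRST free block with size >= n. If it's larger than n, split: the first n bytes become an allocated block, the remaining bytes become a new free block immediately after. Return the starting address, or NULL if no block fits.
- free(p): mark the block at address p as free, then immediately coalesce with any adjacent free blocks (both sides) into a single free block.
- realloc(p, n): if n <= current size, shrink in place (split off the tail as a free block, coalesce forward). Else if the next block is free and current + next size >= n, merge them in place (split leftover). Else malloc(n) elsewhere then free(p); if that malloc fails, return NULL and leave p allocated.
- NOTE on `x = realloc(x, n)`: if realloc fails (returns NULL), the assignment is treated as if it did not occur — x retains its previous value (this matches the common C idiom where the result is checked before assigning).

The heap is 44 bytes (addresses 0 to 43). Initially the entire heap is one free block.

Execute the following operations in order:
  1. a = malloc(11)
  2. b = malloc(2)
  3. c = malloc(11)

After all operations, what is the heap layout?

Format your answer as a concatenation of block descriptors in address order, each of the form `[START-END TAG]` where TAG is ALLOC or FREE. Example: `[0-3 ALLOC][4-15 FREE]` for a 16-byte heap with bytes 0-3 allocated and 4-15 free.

Answer: [0-10 ALLOC][11-12 ALLOC][13-23 ALLOC][24-43 FREE]

Derivation:
Op 1: a = malloc(11) -> a = 0; heap: [0-10 ALLOC][11-43 FREE]
Op 2: b = malloc(2) -> b = 11; heap: [0-10 ALLOC][11-12 ALLOC][13-43 FREE]
Op 3: c = malloc(11) -> c = 13; heap: [0-10 ALLOC][11-12 ALLOC][13-23 ALLOC][24-43 FREE]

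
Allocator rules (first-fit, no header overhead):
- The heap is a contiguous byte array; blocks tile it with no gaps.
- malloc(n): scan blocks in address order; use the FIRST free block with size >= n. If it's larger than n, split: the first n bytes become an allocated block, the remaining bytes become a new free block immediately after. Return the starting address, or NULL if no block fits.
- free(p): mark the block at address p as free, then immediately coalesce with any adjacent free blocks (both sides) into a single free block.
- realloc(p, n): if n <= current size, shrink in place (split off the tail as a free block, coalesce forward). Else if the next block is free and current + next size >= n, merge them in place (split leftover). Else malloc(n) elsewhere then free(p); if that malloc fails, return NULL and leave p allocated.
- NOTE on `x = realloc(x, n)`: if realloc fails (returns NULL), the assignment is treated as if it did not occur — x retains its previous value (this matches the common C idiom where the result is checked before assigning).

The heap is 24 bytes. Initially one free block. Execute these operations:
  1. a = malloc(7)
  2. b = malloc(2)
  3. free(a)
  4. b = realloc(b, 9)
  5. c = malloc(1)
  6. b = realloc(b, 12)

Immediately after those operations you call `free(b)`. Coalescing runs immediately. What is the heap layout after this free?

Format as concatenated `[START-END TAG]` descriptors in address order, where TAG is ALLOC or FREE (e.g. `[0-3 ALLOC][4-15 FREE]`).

Answer: [0-0 ALLOC][1-23 FREE]

Derivation:
Op 1: a = malloc(7) -> a = 0; heap: [0-6 ALLOC][7-23 FREE]
Op 2: b = malloc(2) -> b = 7; heap: [0-6 ALLOC][7-8 ALLOC][9-23 FREE]
Op 3: free(a) -> (freed a); heap: [0-6 FREE][7-8 ALLOC][9-23 FREE]
Op 4: b = realloc(b, 9) -> b = 7; heap: [0-6 FREE][7-15 ALLOC][16-23 FREE]
Op 5: c = malloc(1) -> c = 0; heap: [0-0 ALLOC][1-6 FREE][7-15 ALLOC][16-23 FREE]
Op 6: b = realloc(b, 12) -> b = 7; heap: [0-0 ALLOC][1-6 FREE][7-18 ALLOC][19-23 FREE]
free(b): b = 7 -> block [7-18 ALLOC]; mark free, coalesce with adjacent free neighbors -> [0-0 ALLOC][1-23 FREE]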